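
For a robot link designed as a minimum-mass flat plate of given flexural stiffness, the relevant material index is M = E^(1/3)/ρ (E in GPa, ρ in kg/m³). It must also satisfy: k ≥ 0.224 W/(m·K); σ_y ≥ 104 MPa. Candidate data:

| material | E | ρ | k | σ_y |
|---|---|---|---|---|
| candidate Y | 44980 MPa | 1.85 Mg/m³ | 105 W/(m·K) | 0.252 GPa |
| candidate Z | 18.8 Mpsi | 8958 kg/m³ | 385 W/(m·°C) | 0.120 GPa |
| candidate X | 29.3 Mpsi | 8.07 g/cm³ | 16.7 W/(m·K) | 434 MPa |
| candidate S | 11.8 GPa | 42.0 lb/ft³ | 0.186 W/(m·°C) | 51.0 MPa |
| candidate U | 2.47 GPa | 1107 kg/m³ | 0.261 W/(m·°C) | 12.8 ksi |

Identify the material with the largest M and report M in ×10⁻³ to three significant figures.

candidate Y, M = 1.92×10⁻³

Screen on constraints: k ≥ 0.224 W/(m·K); σ_y ≥ 104 MPa. Survivors: candidate Y, candidate Z, candidate X.
Convert each candidate to consistent units, then evaluate M:
  candidate Y: E = 44.98 GPa, ρ = 1850 kg/m³
  candidate Z: E = 129.6 GPa, ρ = 8958 kg/m³
  candidate X: E = 202.0 GPa, ρ = 8070 kg/m³
  candidate Y: M = 1.92×10⁻³
  candidate X: M = 0.727×10⁻³
  candidate Z: M = 0.565×10⁻³
Candidate Y ranks first.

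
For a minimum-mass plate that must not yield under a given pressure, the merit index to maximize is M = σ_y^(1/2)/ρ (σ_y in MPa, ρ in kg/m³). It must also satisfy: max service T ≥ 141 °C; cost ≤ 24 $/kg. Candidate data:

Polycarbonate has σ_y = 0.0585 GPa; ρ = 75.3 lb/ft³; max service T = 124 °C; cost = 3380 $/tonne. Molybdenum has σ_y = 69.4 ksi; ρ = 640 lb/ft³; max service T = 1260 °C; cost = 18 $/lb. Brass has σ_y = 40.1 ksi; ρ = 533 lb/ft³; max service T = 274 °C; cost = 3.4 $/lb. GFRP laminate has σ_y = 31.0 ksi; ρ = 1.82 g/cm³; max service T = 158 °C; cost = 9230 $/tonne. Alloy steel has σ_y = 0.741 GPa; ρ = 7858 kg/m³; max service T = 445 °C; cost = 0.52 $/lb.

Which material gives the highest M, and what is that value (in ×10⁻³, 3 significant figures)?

Screen on constraints: max service T ≥ 141 °C; cost ≤ 24 $/kg. Survivors: brass, GFRP laminate, alloy steel.
Putting every candidate on a common basis:
  brass: σ_y = 276.5 MPa, ρ = 8538 kg/m³
  GFRP laminate: σ_y = 213.7 MPa, ρ = 1820 kg/m³
  alloy steel: σ_y = 741.0 MPa, ρ = 7858 kg/m³
  GFRP laminate: M = 8.03×10⁻³
  alloy steel: M = 3.46×10⁻³
  brass: M = 1.95×10⁻³
GFRP laminate has the largest M.

GFRP laminate, M = 8.03×10⁻³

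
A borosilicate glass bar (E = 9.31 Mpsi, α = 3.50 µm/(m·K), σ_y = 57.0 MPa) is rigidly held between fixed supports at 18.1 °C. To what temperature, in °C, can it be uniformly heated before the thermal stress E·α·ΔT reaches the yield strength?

272 °C

E = 9.31 Mpsi = 64.19 GPa.
E·α·ΔT = 57.00 MPa ⇒ ΔT = 57.00 / (64.19×10³ × 3.50×10⁻⁶) = 253.7 K.
T = 18.1 + 253.7 = 271.8 °C.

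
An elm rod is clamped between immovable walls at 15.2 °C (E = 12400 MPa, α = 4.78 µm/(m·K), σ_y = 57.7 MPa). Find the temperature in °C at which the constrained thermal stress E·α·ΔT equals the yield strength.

E = 12400 MPa = 12.40 GPa.
E·α·ΔT = 57.70 MPa ⇒ ΔT = 57.70 / (12.40×10³ × 4.78×10⁻⁶) = 973.5 K.
T = 15.2 + 973.5 = 988.7 °C.

989 °C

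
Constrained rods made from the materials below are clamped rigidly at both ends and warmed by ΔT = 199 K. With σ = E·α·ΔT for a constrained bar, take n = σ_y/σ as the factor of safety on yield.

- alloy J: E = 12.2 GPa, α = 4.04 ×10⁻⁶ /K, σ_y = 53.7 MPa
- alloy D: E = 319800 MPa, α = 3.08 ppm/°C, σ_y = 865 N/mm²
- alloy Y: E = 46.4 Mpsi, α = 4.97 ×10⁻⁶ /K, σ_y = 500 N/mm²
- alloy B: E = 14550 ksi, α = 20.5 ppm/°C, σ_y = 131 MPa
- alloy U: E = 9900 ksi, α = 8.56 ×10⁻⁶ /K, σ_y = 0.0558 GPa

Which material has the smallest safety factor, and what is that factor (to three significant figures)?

alloy B, n = 0.320

With everything in SI (GPa, ×10⁻⁶/K, MPa):
  alloy J: E = 12.20, α = 4.04, σ_y = 53.70 → σ = 9.81 MPa, n = 5.47
  alloy D: E = 319.8, α = 3.08, σ_y = 865.0 → σ = 196 MPa, n = 4.41
  alloy Y: E = 319.9, α = 4.97, σ_y = 500.0 → σ = 316 MPa, n = 1.58
  alloy B: E = 100.3, α = 20.5, σ_y = 131.0 → σ = 409 MPa, n = 0.320
  alloy U: E = 68.26, α = 8.56, σ_y = 55.80 → σ = 116 MPa, n = 0.480
Alloy B has the lowest safety factor, n = 0.320.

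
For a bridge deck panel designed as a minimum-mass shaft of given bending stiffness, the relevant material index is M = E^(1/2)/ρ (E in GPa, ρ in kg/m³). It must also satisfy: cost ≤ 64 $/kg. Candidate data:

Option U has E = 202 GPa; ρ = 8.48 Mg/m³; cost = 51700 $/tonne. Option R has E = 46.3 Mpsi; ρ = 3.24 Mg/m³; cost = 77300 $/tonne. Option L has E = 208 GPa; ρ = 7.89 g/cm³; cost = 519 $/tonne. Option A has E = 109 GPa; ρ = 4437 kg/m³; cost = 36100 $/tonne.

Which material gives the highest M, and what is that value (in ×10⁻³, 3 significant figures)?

Screen on constraints: cost ≤ 64 $/kg. Survivors: option U, option L, option A.
After converting to SI:
  option U: E = 202.0 GPa, ρ = 8480 kg/m³
  option L: E = 208.0 GPa, ρ = 7890 kg/m³
  option A: E = 109.0 GPa, ρ = 4437 kg/m³
  option A: M = 2.35×10⁻³
  option L: M = 1.83×10⁻³
  option U: M = 1.68×10⁻³
Option A ranks first.

option A, M = 2.35×10⁻³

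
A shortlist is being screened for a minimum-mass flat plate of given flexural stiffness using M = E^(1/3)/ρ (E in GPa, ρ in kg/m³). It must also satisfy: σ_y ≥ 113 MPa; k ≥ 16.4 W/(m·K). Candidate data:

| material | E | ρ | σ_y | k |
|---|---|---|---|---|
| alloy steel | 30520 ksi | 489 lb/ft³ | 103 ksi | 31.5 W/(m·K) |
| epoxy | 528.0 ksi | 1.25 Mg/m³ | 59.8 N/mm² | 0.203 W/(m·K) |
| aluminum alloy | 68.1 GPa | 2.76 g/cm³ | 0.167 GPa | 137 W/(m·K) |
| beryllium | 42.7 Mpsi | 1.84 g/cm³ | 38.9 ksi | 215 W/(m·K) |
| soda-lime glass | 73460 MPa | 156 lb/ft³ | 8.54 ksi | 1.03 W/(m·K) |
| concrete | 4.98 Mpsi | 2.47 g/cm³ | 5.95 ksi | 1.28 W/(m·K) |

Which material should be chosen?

Screen on constraints: σ_y ≥ 113 MPa; k ≥ 16.4 W/(m·K). Survivors: alloy steel, aluminum alloy, beryllium.
In SI units:
  alloy steel: E = 210.4 GPa, ρ = 7833 kg/m³
  aluminum alloy: E = 68.10 GPa, ρ = 2760 kg/m³
  beryllium: E = 294.4 GPa, ρ = 1840 kg/m³
  beryllium: M = 3.62×10⁻³
  aluminum alloy: M = 1.48×10⁻³
  alloy steel: M = 0.759×10⁻³
The maximum is for beryllium.

beryllium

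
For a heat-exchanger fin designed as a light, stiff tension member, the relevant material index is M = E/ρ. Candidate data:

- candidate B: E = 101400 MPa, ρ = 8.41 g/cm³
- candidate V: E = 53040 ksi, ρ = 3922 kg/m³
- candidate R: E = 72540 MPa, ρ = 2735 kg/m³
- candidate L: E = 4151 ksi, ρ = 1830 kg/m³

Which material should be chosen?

candidate V

After converting to SI:
  candidate B: E = 101.4 GPa, ρ = 8410 kg/m³
  candidate V: E = 365.7 GPa, ρ = 3922 kg/m³
  candidate R: E = 72.54 GPa, ρ = 2735 kg/m³
  candidate L: E = 28.62 GPa, ρ = 1830 kg/m³
  candidate V: M = 93.2 MN·m/kg
  candidate R: M = 26.5 MN·m/kg
  candidate L: M = 15.6 MN·m/kg
  candidate B: M = 12.1 MN·m/kg
Candidate V has the largest M.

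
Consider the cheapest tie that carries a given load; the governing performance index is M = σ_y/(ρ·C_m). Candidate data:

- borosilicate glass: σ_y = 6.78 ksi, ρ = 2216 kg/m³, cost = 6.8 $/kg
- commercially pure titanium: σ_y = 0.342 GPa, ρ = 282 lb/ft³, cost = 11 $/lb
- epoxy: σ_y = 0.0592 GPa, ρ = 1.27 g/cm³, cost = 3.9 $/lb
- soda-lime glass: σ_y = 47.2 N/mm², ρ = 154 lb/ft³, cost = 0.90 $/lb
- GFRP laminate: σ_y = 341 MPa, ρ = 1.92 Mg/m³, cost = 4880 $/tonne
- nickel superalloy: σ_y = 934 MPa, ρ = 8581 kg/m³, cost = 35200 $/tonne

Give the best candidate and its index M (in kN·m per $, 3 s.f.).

Putting every candidate on a common basis:
  borosilicate glass: σ_y = 46.75 MPa, ρ = 2216 kg/m³, cost = 6.800 $/kg
  commercially pure titanium: σ_y = 342.0 MPa, ρ = 4517 kg/m³, cost = 24.25 $/kg
  epoxy: σ_y = 59.20 MPa, ρ = 1270 kg/m³, cost = 8.598 $/kg
  soda-lime glass: σ_y = 47.20 MPa, ρ = 2467 kg/m³, cost = 1.984 $/kg
  GFRP laminate: σ_y = 341.0 MPa, ρ = 1920 kg/m³, cost = 4.880 $/kg
  nickel superalloy: σ_y = 934.0 MPa, ρ = 8581 kg/m³, cost = 35.20 $/kg
  GFRP laminate: M = 36.4 kN·m per $
  soda-lime glass: M = 9.64 kN·m per $
  epoxy: M = 5.42 kN·m per $
  commercially pure titanium: M = 3.12 kN·m per $
  borosilicate glass: M = 3.10 kN·m per $
  nickel superalloy: M = 3.09 kN·m per $
The maximum is for GFRP laminate.

GFRP laminate, M = 36.4 kN·m per $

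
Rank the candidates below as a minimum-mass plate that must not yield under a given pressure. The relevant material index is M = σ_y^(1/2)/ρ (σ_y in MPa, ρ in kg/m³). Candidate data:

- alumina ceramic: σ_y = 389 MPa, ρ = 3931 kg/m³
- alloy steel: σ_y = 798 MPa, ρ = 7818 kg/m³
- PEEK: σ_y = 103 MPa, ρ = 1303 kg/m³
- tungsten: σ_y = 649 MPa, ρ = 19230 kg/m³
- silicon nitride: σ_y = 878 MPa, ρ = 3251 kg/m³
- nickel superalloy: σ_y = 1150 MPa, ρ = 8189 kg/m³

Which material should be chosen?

silicon nitride

Evaluate M for each candidate:
  silicon nitride: M = 9.11×10⁻³
  PEEK: M = 7.79×10⁻³
  alumina ceramic: M = 5.02×10⁻³
  nickel superalloy: M = 4.14×10⁻³
  alloy steel: M = 3.61×10⁻³
  tungsten: M = 1.32×10⁻³
Silicon nitride has the largest M.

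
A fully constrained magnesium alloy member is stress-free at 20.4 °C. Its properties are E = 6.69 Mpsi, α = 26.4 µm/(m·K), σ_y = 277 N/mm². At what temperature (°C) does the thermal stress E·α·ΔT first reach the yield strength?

248 °C

E = 6.69 Mpsi = 46.13 GPa.
σ_y = 277 N/mm² = 277.0 MPa.
E·α·ΔT = 277.0 MPa ⇒ ΔT = 277.0 / (46.13×10³ × 26.4×10⁻⁶) = 227.5 K.
T = 20.4 + 227.5 = 247.9 °C.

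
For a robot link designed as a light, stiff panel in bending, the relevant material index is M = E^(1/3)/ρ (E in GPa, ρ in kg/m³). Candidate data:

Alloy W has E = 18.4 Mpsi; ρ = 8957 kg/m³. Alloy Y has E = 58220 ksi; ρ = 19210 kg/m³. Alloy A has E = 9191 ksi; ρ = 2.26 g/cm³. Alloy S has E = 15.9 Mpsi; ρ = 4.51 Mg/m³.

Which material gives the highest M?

alloy A

Normalizing units and computing the index:
  alloy W: E = 126.9 GPa, ρ = 8957 kg/m³
  alloy Y: E = 401.4 GPa, ρ = 19210 kg/m³
  alloy A: E = 63.37 GPa, ρ = 2260 kg/m³
  alloy S: E = 109.6 GPa, ρ = 4510 kg/m³
  alloy A: M = 1.76×10⁻³
  alloy S: M = 1.06×10⁻³
  alloy W: M = 0.561×10⁻³
  alloy Y: M = 0.384×10⁻³
Highest index: alloy A.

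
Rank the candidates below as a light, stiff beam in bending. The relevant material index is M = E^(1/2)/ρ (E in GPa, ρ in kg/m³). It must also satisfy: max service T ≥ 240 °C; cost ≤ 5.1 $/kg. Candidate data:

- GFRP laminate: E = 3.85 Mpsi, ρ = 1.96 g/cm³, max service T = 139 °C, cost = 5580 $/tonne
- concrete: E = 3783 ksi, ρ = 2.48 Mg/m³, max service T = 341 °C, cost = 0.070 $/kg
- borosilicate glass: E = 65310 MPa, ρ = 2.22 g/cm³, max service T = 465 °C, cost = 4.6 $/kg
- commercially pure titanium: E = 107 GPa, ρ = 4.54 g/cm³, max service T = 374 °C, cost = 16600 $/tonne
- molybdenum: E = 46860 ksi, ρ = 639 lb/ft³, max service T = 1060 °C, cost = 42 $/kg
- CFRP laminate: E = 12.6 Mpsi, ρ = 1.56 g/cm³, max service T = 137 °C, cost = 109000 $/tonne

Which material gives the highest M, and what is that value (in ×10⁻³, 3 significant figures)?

Screen on constraints: max service T ≥ 240 °C; cost ≤ 5.1 $/kg. Survivors: concrete, borosilicate glass.
In SI units:
  concrete: E = 26.08 GPa, ρ = 2480 kg/m³
  borosilicate glass: E = 65.31 GPa, ρ = 2220 kg/m³
  borosilicate glass: M = 3.64×10⁻³
  concrete: M = 2.06×10⁻³
Borosilicate glass has the largest M.

borosilicate glass, M = 3.64×10⁻³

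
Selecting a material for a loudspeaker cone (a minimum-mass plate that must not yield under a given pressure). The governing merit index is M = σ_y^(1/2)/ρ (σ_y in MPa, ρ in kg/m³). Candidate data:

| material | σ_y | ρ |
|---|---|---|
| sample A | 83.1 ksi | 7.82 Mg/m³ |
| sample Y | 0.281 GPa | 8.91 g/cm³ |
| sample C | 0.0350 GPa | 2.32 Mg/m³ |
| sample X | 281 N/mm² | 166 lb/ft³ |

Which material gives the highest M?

sample X

Convert each candidate to consistent units, then evaluate M:
  sample A: σ_y = 573.0 MPa, ρ = 7820 kg/m³
  sample Y: σ_y = 281.0 MPa, ρ = 8910 kg/m³
  sample C: σ_y = 35.00 MPa, ρ = 2320 kg/m³
  sample X: σ_y = 281.0 MPa, ρ = 2659 kg/m³
  sample X: M = 6.30×10⁻³
  sample A: M = 3.06×10⁻³
  sample C: M = 2.55×10⁻³
  sample Y: M = 1.88×10⁻³
The maximum is for sample X.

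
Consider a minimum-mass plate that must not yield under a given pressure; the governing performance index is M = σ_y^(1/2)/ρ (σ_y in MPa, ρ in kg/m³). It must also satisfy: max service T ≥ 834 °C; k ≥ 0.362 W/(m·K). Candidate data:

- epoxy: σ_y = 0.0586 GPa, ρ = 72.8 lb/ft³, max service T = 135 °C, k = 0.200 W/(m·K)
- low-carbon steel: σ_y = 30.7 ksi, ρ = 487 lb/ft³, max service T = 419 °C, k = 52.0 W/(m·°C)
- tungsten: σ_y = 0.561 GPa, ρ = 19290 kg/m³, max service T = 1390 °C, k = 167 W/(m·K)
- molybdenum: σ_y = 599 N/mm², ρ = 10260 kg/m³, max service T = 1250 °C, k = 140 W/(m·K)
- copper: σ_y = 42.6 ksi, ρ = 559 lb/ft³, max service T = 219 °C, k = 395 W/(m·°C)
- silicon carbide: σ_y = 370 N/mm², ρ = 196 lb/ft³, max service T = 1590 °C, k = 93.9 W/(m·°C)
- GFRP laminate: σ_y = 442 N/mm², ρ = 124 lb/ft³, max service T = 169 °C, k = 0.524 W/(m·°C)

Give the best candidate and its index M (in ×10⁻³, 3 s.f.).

Screen on constraints: max service T ≥ 834 °C; k ≥ 0.362 W/(m·K). Survivors: tungsten, molybdenum, silicon carbide.
After converting to SI:
  tungsten: σ_y = 561.0 MPa, ρ = 19290 kg/m³
  molybdenum: σ_y = 599.0 MPa, ρ = 10260 kg/m³
  silicon carbide: σ_y = 370.0 MPa, ρ = 3140 kg/m³
  silicon carbide: M = 6.13×10⁻³
  molybdenum: M = 2.39×10⁻³
  tungsten: M = 1.23×10⁻³
Silicon carbide ranks first.

silicon carbide, M = 6.13×10⁻³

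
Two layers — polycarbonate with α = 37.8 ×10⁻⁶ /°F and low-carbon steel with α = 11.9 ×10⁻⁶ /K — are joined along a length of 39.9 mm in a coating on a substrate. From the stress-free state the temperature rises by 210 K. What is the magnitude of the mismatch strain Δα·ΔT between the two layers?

0.0118

polycarbonate: α = 37.8×10⁻⁶/°F × 9/5 = 68.0×10⁻⁶/K.
Δα = |68.0 − 11.9|×10⁻⁶/K = 56.1×10⁻⁶/K.
Mismatch strain = Δα·ΔT = 56.1×10⁻⁶ × 210.0 = 0.0118.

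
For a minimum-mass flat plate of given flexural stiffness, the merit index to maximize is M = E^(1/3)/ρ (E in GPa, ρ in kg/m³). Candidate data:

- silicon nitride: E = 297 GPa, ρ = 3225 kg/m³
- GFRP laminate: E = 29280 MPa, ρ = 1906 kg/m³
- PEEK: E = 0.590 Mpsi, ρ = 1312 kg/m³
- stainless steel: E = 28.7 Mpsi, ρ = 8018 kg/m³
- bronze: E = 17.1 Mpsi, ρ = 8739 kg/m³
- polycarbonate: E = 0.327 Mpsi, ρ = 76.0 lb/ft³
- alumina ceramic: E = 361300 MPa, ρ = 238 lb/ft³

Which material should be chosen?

After converting to SI:
  silicon nitride: E = 297.0 GPa, ρ = 3225 kg/m³
  GFRP laminate: E = 29.28 GPa, ρ = 1906 kg/m³
  PEEK: E = 4.068 GPa, ρ = 1312 kg/m³
  stainless steel: E = 197.9 GPa, ρ = 8018 kg/m³
  bronze: E = 117.9 GPa, ρ = 8739 kg/m³
  polycarbonate: E = 2.255 GPa, ρ = 1217 kg/m³
  alumina ceramic: E = 361.3 GPa, ρ = 3812 kg/m³
  silicon nitride: M = 2.07×10⁻³
  alumina ceramic: M = 1.87×10⁻³
  GFRP laminate: M = 1.62×10⁻³
  PEEK: M = 1.22×10⁻³
  polycarbonate: M = 1.08×10⁻³
  stainless steel: M = 0.727×10⁻³
  bronze: M = 0.561×10⁻³
Highest index: silicon nitride.

silicon nitride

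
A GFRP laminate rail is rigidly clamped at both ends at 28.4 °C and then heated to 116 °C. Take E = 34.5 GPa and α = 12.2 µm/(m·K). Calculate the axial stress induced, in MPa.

ΔT = 87.60 K. Constrained thermal stress σ = E·α·ΔT = 34.50×10³ MPa × 12.2×10⁻⁶ × 87.60 = 36.9 MPa (compressive).

36.9 MPa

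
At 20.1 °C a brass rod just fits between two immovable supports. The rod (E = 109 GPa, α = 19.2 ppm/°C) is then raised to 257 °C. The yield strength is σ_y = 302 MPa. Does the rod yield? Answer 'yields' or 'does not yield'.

ΔT = 236.9 K. Constrained thermal stress σ = E·α·ΔT = 109.0×10³ MPa × 19.2×10⁻⁶ × 236.9 = 496 MPa (compressive).
Compare to σ_y = 302 MPa: σ ≥ σ_y, so it yields.

yields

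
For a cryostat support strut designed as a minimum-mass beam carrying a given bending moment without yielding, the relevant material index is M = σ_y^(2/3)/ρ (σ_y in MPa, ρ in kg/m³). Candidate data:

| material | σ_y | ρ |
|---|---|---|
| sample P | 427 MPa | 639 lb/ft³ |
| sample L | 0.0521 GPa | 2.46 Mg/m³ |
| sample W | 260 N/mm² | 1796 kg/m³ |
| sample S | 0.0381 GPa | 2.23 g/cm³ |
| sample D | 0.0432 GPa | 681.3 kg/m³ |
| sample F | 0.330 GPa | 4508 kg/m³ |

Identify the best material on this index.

Putting every candidate on a common basis:
  sample P: σ_y = 427.0 MPa, ρ = 10240 kg/m³
  sample L: σ_y = 52.10 MPa, ρ = 2460 kg/m³
  sample W: σ_y = 260.0 MPa, ρ = 1796 kg/m³
  sample S: σ_y = 38.10 MPa, ρ = 2230 kg/m³
  sample D: σ_y = 43.20 MPa, ρ = 681.3 kg/m³
  sample F: σ_y = 330.0 MPa, ρ = 4508 kg/m³
  sample W: M = 22.7×10⁻³
  sample D: M = 18.1×10⁻³
  sample F: M = 10.6×10⁻³
  sample L: M = 5.67×10⁻³
  sample P: M = 5.54×10⁻³
  sample S: M = 5.08×10⁻³
Sample W has the largest M.

sample W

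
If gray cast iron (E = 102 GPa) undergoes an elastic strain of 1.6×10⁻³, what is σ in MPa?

163 MPa

σ = E·ε = 102000 MPa × 1.6×10⁻³ = 163 MPa.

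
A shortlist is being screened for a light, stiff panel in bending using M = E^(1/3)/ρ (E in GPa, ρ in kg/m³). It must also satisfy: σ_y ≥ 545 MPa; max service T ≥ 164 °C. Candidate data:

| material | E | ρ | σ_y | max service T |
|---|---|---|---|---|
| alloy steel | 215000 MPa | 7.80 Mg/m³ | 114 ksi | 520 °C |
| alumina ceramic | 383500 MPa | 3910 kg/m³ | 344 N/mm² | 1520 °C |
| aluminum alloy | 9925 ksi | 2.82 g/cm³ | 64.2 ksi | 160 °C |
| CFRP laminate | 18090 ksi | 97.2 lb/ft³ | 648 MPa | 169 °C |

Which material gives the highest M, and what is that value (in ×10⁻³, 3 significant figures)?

Screen on constraints: σ_y ≥ 545 MPa; max service T ≥ 164 °C. Survivors: alloy steel, CFRP laminate.
In SI units:
  alloy steel: E = 215.0 GPa, ρ = 7800 kg/m³
  CFRP laminate: E = 124.7 GPa, ρ = 1557 kg/m³
  CFRP laminate: M = 3.21×10⁻³
  alloy steel: M = 0.768×10⁻³
CFRP laminate ranks first.

CFRP laminate, M = 3.21×10⁻³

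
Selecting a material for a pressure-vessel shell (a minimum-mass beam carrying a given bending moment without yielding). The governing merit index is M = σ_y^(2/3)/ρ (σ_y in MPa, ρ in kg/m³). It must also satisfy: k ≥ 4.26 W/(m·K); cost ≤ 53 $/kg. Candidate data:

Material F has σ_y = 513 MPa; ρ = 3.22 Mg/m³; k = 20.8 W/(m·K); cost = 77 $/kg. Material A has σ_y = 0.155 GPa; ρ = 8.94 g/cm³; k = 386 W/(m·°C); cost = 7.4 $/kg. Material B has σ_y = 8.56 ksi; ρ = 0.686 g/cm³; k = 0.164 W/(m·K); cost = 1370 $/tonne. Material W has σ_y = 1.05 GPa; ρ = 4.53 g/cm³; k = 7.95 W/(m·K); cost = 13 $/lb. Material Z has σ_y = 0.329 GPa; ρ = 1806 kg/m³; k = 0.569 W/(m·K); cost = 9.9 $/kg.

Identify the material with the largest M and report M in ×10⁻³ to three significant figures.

Screen on constraints: k ≥ 4.26 W/(m·K); cost ≤ 53 $/kg. Survivors: material A, material W.
In SI units:
  material A: σ_y = 155.0 MPa, ρ = 8940 kg/m³
  material W: σ_y = 1050 MPa, ρ = 4530 kg/m³
  material W: M = 22.8×10⁻³
  material A: M = 3.23×10⁻³
The maximum is for material W.

material W, M = 22.8×10⁻³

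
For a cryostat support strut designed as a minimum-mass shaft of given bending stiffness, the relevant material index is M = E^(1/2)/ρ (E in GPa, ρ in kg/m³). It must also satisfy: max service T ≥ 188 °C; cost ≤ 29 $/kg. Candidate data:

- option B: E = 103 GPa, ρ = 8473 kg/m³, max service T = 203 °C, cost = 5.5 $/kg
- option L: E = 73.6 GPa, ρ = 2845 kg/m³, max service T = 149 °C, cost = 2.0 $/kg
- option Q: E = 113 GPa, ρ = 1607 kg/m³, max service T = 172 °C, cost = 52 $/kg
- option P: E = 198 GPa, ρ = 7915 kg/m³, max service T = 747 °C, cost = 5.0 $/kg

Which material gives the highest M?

Screen on constraints: max service T ≥ 188 °C; cost ≤ 29 $/kg. Survivors: option B, option P.
Computing M directly (units already consistent):
  option P: M = 1.78×10⁻³
  option B: M = 1.20×10⁻³
Option P ranks first.

option P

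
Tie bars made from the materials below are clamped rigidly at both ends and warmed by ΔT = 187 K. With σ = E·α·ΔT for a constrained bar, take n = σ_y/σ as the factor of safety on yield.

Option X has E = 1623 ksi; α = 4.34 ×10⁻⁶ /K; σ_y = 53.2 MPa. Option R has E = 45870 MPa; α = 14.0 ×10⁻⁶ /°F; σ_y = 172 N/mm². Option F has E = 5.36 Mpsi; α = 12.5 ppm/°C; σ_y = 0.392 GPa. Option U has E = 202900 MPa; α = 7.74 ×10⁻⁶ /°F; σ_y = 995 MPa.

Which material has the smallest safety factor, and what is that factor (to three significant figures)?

Per material, after unit conversion:
  option X: E = 11.19, α = 4.34, σ_y = 53.20 → σ = 9.08 MPa, n = 5.86
  option R: E = 45.87, α = 25.2, σ_y = 172.0 → σ = 216 MPa, n = 0.796
  option F: E = 36.96, α = 12.5, σ_y = 392.0 → σ = 86.4 MPa, n = 4.54
  option U: E = 202.9, α = 13.9, σ_y = 995.0 → σ = 529 MPa, n = 1.88
Smallest n: option R with n = 0.796.

option R, n = 0.796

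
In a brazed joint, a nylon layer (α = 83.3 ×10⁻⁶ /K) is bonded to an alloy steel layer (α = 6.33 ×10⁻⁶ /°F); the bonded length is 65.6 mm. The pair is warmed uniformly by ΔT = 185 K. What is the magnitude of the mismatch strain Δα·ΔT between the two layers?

alloy steel: α = 6.33×10⁻⁶/°F × 9/5 = 11.4×10⁻⁶/K.
Δα = |83.3 − 11.4|×10⁻⁶/K = 71.9×10⁻⁶/K.
Mismatch strain = Δα·ΔT = 71.9×10⁻⁶ × 185.0 = 0.0133.

0.0133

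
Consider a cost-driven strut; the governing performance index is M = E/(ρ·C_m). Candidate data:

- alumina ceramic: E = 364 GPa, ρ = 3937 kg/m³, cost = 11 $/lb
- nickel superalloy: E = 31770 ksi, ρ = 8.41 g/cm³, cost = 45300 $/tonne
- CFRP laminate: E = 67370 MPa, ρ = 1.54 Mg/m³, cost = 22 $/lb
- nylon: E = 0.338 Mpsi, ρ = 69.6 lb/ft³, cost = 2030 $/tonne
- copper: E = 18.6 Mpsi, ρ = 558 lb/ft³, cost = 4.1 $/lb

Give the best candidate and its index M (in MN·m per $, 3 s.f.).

Convert each candidate to consistent units, then evaluate M:
  alumina ceramic: E = 364.0 GPa, ρ = 3937 kg/m³, cost = 24.25 $/kg
  nickel superalloy: E = 219.0 GPa, ρ = 8410 kg/m³, cost = 45.30 $/kg
  CFRP laminate: E = 67.37 GPa, ρ = 1540 kg/m³, cost = 48.50 $/kg
  nylon: E = 2.330 GPa, ρ = 1115 kg/m³, cost = 2.030 $/kg
  copper: E = 128.2 GPa, ρ = 8938 kg/m³, cost = 9.039 $/kg
  alumina ceramic: M = 3.81 MN·m per $
  copper: M = 1.59 MN·m per $
  nylon: M = 1.03 MN·m per $
  CFRP laminate: M = 0.902 MN·m per $
  nickel superalloy: M = 0.575 MN·m per $
The maximum is for alumina ceramic.

alumina ceramic, M = 3.81 MN·m per $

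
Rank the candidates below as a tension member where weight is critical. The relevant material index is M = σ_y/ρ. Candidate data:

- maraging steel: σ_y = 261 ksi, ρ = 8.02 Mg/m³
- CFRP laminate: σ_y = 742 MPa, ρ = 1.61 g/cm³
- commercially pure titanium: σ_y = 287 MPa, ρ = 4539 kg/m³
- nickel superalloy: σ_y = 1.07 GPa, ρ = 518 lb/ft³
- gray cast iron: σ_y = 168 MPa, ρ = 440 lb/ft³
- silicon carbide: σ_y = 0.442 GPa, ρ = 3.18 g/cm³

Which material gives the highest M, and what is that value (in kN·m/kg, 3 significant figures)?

CFRP laminate, M = 461 kN·m/kg

In SI units:
  maraging steel: σ_y = 1800 MPa, ρ = 8020 kg/m³
  CFRP laminate: σ_y = 742.0 MPa, ρ = 1610 kg/m³
  commercially pure titanium: σ_y = 287.0 MPa, ρ = 4539 kg/m³
  nickel superalloy: σ_y = 1070 MPa, ρ = 8298 kg/m³
  gray cast iron: σ_y = 168.0 MPa, ρ = 7048 kg/m³
  silicon carbide: σ_y = 442.0 MPa, ρ = 3180 kg/m³
  CFRP laminate: M = 461 kN·m/kg
  maraging steel: M = 224 kN·m/kg
  silicon carbide: M = 139 kN·m/kg
  nickel superalloy: M = 129 kN·m/kg
  commercially pure titanium: M = 63.2 kN·m/kg
  gray cast iron: M = 23.8 kN·m/kg
CFRP laminate has the largest M.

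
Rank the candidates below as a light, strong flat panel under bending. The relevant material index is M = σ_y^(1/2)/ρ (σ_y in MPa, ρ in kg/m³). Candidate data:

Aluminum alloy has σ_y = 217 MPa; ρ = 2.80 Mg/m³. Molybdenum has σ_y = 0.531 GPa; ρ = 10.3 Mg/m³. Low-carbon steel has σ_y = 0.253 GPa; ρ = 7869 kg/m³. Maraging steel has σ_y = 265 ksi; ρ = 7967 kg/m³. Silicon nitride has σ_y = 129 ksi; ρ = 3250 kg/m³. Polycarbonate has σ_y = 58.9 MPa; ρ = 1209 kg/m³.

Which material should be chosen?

Putting every candidate on a common basis:
  aluminum alloy: σ_y = 217.0 MPa, ρ = 2800 kg/m³
  molybdenum: σ_y = 531.0 MPa, ρ = 10300 kg/m³
  low-carbon steel: σ_y = 253.0 MPa, ρ = 7869 kg/m³
  maraging steel: σ_y = 1827 MPa, ρ = 7967 kg/m³
  silicon nitride: σ_y = 889.4 MPa, ρ = 3250 kg/m³
  polycarbonate: σ_y = 58.90 MPa, ρ = 1209 kg/m³
  silicon nitride: M = 9.18×10⁻³
  polycarbonate: M = 6.35×10⁻³
  maraging steel: M = 5.37×10⁻³
  aluminum alloy: M = 5.26×10⁻³
  molybdenum: M = 2.24×10⁻³
  low-carbon steel: M = 2.02×10⁻³
Silicon nitride has the largest M.

silicon nitride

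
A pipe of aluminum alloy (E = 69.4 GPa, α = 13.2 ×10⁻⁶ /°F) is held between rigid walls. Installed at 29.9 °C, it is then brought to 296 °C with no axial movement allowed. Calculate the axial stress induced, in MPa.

439 MPa

α = 13.2×10⁻⁶/°F × 9/5 = 23.8×10⁻⁶/K.
ΔT = 266.1 K. Constrained thermal stress σ = E·α·ΔT = 69.40×10³ MPa × 23.8×10⁻⁶ × 266.1 = 439 MPa (compressive).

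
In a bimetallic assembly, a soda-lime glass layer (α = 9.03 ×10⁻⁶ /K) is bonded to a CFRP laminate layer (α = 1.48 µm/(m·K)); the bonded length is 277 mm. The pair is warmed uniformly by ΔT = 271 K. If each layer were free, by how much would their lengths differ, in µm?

Δα = |9.03 − 1.48|×10⁻⁶/K = 7.55×10⁻⁶/K.
ΔL_mismatch = Δα·L·ΔT = 7.55×10⁻⁶ × 277.0 mm × 271.0 K = 567 µm.

567 µm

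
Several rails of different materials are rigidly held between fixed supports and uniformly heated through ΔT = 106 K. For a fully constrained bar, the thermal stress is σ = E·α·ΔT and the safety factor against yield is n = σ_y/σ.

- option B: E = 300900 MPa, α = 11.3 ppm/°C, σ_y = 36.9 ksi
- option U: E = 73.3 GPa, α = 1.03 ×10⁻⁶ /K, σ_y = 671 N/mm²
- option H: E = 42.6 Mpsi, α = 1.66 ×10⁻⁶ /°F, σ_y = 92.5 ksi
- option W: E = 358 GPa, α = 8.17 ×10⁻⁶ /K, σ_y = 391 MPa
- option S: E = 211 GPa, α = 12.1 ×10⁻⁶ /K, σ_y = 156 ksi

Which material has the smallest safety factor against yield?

In consistent units (E in GPa, α in ×10⁻⁶/K, σ_y in MPa):
  option B: E = 300.9, α = 11.3, σ_y = 254.4 → σ = 360 MPa, n = 0.706
  option U: E = 73.30, α = 1.03, σ_y = 671.0 → σ = 8.00 MPa, n = 83.8
  option H: E = 293.7, α = 2.99, σ_y = 637.8 → σ = 93.0 MPa, n = 6.86
  option W: E = 358.0, α = 8.17, σ_y = 391.0 → σ = 310 MPa, n = 1.26
  option S: E = 211.0, α = 12.1, σ_y = 1076 → σ = 271 MPa, n = 3.97
Option B has the lowest safety factor, n = 0.706.

option B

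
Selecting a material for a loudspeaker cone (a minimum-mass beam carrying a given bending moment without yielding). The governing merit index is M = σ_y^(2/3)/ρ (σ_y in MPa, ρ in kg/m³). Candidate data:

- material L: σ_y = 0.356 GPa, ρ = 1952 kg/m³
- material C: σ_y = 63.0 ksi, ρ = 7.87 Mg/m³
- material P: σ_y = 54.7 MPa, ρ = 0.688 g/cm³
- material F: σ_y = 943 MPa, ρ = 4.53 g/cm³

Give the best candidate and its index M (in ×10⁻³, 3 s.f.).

material L, M = 25.7×10⁻³

Putting every candidate on a common basis:
  material L: σ_y = 356.0 MPa, ρ = 1952 kg/m³
  material C: σ_y = 434.4 MPa, ρ = 7870 kg/m³
  material P: σ_y = 54.70 MPa, ρ = 688.0 kg/m³
  material F: σ_y = 943.0 MPa, ρ = 4530 kg/m³
  material L: M = 25.7×10⁻³
  material F: M = 21.2×10⁻³
  material P: M = 20.9×10⁻³
  material C: M = 7.29×10⁻³
Material L has the largest M.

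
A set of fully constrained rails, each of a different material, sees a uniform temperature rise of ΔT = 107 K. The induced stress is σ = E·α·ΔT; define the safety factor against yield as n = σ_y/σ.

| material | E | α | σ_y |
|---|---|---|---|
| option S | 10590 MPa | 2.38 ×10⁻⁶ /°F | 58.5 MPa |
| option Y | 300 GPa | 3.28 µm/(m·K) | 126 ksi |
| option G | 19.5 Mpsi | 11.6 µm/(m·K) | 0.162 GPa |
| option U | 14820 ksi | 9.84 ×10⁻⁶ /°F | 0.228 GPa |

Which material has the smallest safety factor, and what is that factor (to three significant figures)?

option G, n = 0.971

With everything in SI (GPa, ×10⁻⁶/K, MPa):
  option S: E = 10.59, α = 4.28, σ_y = 58.50 → σ = 4.85 MPa, n = 12.1
  option Y: E = 300.0, α = 3.28, σ_y = 868.7 → σ = 105 MPa, n = 8.25
  option G: E = 134.4, α = 11.6, σ_y = 162.0 → σ = 167 MPa, n = 0.971
  option U: E = 102.2, α = 17.7, σ_y = 228.0 → σ = 194 MPa, n = 1.18
Smallest n: option G with n = 0.971.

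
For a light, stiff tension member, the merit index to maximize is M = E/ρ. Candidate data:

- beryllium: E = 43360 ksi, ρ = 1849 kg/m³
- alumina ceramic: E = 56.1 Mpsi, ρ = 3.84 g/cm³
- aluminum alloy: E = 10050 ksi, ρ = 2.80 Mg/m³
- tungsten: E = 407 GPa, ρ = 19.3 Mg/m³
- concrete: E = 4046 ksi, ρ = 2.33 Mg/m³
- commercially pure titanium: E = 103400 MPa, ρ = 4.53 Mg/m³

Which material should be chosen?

Convert each candidate to consistent units, then evaluate M:
  beryllium: E = 299.0 GPa, ρ = 1849 kg/m³
  alumina ceramic: E = 386.8 GPa, ρ = 3840 kg/m³
  aluminum alloy: E = 69.29 GPa, ρ = 2800 kg/m³
  tungsten: E = 407.0 GPa, ρ = 19300 kg/m³
  concrete: E = 27.90 GPa, ρ = 2330 kg/m³
  commercially pure titanium: E = 103.4 GPa, ρ = 4530 kg/m³
  beryllium: M = 162 MN·m/kg
  alumina ceramic: M = 101 MN·m/kg
  aluminum alloy: M = 24.7 MN·m/kg
  commercially pure titanium: M = 22.8 MN·m/kg
  tungsten: M = 21.1 MN·m/kg
  concrete: M = 12.0 MN·m/kg
The maximum is for beryllium.

beryllium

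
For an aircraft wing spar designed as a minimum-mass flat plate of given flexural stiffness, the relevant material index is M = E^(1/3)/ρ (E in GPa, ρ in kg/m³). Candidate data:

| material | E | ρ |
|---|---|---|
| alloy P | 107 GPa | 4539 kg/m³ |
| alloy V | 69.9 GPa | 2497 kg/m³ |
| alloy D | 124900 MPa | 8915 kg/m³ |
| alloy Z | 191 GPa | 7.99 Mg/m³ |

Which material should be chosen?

alloy V

After converting to SI:
  alloy P: E = 107.0 GPa, ρ = 4539 kg/m³
  alloy V: E = 69.90 GPa, ρ = 2497 kg/m³
  alloy D: E = 124.9 GPa, ρ = 8915 kg/m³
  alloy Z: E = 191.0 GPa, ρ = 7990 kg/m³
  alloy V: M = 1.65×10⁻³
  alloy P: M = 1.05×10⁻³
  alloy Z: M = 0.721×10⁻³
  alloy D: M = 0.561×10⁻³
Alloy V has the largest M.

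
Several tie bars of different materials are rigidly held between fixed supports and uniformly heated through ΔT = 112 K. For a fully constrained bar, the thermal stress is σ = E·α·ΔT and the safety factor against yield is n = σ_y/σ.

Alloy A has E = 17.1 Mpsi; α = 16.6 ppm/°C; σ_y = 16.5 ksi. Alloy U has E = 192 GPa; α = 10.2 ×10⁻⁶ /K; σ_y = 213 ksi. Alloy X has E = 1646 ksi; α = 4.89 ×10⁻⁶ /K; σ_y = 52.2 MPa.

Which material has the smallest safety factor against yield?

With everything in SI (GPa, ×10⁻⁶/K, MPa):
  alloy A: E = 117.9, α = 16.6, σ_y = 113.8 → σ = 219 MPa, n = 0.519
  alloy U: E = 192.0, α = 10.2, σ_y = 1469 → σ = 219 MPa, n = 6.70
  alloy X: E = 11.35, α = 4.89, σ_y = 52.20 → σ = 6.22 MPa, n = 8.40
Alloy A has the lowest safety factor, n = 0.519.

alloy A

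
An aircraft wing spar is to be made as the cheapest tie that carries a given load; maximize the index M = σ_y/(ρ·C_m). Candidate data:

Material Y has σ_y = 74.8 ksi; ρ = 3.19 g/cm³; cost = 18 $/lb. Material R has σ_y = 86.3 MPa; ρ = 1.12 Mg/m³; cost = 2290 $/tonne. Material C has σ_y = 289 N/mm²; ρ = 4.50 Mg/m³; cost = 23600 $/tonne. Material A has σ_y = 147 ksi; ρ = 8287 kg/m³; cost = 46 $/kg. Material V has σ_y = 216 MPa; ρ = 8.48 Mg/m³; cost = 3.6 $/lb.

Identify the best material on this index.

material R

Normalizing units and computing the index:
  material Y: σ_y = 515.7 MPa, ρ = 3190 kg/m³, cost = 39.68 $/kg
  material R: σ_y = 86.30 MPa, ρ = 1120 kg/m³, cost = 2.290 $/kg
  material C: σ_y = 289.0 MPa, ρ = 4500 kg/m³, cost = 23.60 $/kg
  material A: σ_y = 1014 MPa, ρ = 8287 kg/m³, cost = 46.00 $/kg
  material V: σ_y = 216.0 MPa, ρ = 8480 kg/m³, cost = 7.937 $/kg
  material R: M = 33.6 kN·m per $
  material Y: M = 4.07 kN·m per $
  material V: M = 3.21 kN·m per $
  material C: M = 2.72 kN·m per $
  material A: M = 2.66 kN·m per $
Material R ranks first.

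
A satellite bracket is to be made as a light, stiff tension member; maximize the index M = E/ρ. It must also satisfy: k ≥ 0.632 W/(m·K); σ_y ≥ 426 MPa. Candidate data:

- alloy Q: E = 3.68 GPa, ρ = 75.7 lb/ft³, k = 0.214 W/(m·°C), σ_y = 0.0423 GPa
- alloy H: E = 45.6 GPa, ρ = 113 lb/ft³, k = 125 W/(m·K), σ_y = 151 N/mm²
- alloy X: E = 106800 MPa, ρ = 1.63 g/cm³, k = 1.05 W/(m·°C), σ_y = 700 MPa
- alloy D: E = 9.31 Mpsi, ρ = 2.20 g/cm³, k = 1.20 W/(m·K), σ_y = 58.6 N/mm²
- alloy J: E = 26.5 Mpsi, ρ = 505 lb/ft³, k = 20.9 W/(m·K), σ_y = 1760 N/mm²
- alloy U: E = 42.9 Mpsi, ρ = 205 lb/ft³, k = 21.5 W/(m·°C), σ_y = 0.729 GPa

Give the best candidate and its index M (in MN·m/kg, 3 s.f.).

alloy U, M = 90.1 MN·m/kg

Screen on constraints: k ≥ 0.632 W/(m·K); σ_y ≥ 426 MPa. Survivors: alloy X, alloy J, alloy U.
Convert each candidate to consistent units, then evaluate M:
  alloy X: E = 106.8 GPa, ρ = 1630 kg/m³
  alloy J: E = 182.7 GPa, ρ = 8089 kg/m³
  alloy U: E = 295.8 GPa, ρ = 3284 kg/m³
  alloy U: M = 90.1 MN·m/kg
  alloy X: M = 65.5 MN·m/kg
  alloy J: M = 22.6 MN·m/kg
Highest index: alloy U.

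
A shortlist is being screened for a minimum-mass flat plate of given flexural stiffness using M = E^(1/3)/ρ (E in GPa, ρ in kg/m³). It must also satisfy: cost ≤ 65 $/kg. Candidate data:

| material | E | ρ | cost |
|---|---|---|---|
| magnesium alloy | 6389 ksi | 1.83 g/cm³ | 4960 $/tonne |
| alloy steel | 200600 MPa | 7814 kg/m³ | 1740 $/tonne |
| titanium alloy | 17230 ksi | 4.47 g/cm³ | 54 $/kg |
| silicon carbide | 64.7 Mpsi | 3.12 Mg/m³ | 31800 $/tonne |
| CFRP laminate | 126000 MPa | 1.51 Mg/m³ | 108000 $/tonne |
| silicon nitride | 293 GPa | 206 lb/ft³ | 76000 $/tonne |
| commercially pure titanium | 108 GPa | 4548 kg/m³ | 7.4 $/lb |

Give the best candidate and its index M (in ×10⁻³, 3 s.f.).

Screen on constraints: cost ≤ 65 $/kg. Survivors: magnesium alloy, alloy steel, titanium alloy, silicon carbide, commercially pure titanium.
After converting to SI:
  magnesium alloy: E = 44.05 GPa, ρ = 1830 kg/m³
  alloy steel: E = 200.6 GPa, ρ = 7814 kg/m³
  titanium alloy: E = 118.8 GPa, ρ = 4470 kg/m³
  silicon carbide: E = 446.1 GPa, ρ = 3120 kg/m³
  commercially pure titanium: E = 108.0 GPa, ρ = 4548 kg/m³
  silicon carbide: M = 2.45×10⁻³
  magnesium alloy: M = 1.93×10⁻³
  titanium alloy: M = 1.10×10⁻³
  commercially pure titanium: M = 1.05×10⁻³
  alloy steel: M = 0.749×10⁻³
Highest index: silicon carbide.

silicon carbide, M = 2.45×10⁻³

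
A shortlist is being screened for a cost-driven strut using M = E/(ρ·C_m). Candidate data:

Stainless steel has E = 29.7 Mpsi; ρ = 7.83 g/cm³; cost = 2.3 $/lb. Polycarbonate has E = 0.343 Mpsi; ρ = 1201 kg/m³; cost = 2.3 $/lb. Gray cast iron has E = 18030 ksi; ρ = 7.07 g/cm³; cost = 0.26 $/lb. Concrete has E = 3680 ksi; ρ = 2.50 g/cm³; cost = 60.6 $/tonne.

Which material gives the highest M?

concrete

After converting to SI:
  stainless steel: E = 204.8 GPa, ρ = 7830 kg/m³, cost = 5.071 $/kg
  polycarbonate: E = 2.365 GPa, ρ = 1201 kg/m³, cost = 5.071 $/kg
  gray cast iron: E = 124.3 GPa, ρ = 7070 kg/m³, cost = 0.5732 $/kg
  concrete: E = 25.37 GPa, ρ = 2500 kg/m³, cost = 0.06060 $/kg
  concrete: M = 167 MN·m per $
  gray cast iron: M = 30.7 MN·m per $
  stainless steel: M = 5.16 MN·m per $
  polycarbonate: M = 0.388 MN·m per $
Highest index: concrete.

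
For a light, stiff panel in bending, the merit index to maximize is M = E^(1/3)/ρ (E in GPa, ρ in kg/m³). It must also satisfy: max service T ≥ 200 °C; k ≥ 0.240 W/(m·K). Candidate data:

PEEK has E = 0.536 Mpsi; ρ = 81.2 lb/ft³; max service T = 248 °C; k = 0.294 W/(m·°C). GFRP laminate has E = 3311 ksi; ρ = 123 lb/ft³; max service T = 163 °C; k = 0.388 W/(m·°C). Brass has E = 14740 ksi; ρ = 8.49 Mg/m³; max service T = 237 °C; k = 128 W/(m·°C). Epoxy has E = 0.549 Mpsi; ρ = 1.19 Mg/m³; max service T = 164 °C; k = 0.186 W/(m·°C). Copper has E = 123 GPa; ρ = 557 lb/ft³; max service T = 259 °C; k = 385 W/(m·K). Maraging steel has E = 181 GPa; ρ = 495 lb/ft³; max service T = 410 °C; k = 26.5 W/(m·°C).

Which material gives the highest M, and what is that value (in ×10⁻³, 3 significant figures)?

Screen on constraints: max service T ≥ 200 °C; k ≥ 0.240 W/(m·K). Survivors: PEEK, brass, copper, maraging steel.
In SI units:
  PEEK: E = 3.696 GPa, ρ = 1301 kg/m³
  brass: E = 101.6 GPa, ρ = 8490 kg/m³
  copper: E = 123.0 GPa, ρ = 8922 kg/m³
  maraging steel: E = 181.0 GPa, ρ = 7929 kg/m³
  PEEK: M = 1.19×10⁻³
  maraging steel: M = 0.713×10⁻³
  copper: M = 0.557×10⁻³
  brass: M = 0.550×10⁻³
PEEK has the largest M.

PEEK, M = 1.19×10⁻³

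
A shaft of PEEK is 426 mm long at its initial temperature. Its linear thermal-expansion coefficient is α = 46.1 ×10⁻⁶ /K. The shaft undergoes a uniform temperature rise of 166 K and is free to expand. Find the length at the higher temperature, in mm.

429.26 mm

ΔL = α·L₀·ΔT = 46.1×10⁻⁶ × 426 mm × 166.0 K = 3.26 mm.
L = L₀ + ΔL = 426 + 3.26 = 429.26 mm.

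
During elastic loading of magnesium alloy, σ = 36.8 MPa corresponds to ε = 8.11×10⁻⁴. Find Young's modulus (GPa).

45.4 GPa

E = σ/ε = 36.8 MPa / 8.11×10⁻⁴ = 45380 MPa = 45.4 GPa.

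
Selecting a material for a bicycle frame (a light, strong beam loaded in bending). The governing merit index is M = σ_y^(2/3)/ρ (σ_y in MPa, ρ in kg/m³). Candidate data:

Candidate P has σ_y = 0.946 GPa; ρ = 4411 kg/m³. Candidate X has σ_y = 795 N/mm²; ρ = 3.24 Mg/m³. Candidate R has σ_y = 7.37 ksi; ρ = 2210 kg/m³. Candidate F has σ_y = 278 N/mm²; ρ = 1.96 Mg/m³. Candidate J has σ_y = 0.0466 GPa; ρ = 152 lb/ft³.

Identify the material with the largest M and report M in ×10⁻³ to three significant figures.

Convert each candidate to consistent units, then evaluate M:
  candidate P: σ_y = 946.0 MPa, ρ = 4411 kg/m³
  candidate X: σ_y = 795.0 MPa, ρ = 3240 kg/m³
  candidate R: σ_y = 50.81 MPa, ρ = 2210 kg/m³
  candidate F: σ_y = 278.0 MPa, ρ = 1960 kg/m³
  candidate J: σ_y = 46.60 MPa, ρ = 2435 kg/m³
  candidate X: M = 26.5×10⁻³
  candidate P: M = 21.8×10⁻³
  candidate F: M = 21.7×10⁻³
  candidate R: M = 6.21×10⁻³
  candidate J: M = 5.32×10⁻³
The maximum is for candidate X.

candidate X, M = 26.5×10⁻³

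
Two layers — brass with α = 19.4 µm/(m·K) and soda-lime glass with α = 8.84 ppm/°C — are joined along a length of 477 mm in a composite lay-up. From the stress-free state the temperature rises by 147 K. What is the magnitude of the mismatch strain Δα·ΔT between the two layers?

Δα = |19.4 − 8.84|×10⁻⁶/K = 10.6×10⁻⁶/K.
Mismatch strain = Δα·ΔT = 10.6×10⁻⁶ × 147.0 = 1.55×10⁻³.

1.55×10⁻³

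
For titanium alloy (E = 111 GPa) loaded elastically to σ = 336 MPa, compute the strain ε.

3.03×10⁻³

ε = σ/E = 336 / 111000 = 3.03×10⁻³.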